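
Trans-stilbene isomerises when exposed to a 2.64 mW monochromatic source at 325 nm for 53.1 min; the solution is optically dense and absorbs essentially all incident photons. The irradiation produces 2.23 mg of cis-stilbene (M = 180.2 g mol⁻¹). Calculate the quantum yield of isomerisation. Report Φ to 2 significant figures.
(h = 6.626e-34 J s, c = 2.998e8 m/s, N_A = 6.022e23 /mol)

Product: 2.23 mg / 180.2 g mol⁻¹ = 1.238e-5 mol.
Photon energy at 325 nm: hc/λ = (6.626e-34)(2.998e8)/(325e-9) = 6.112e-19 J.
Energy delivered: (2.64 mW)(3186 s) = 8.411 J.
Photons incident: 8.411 / 6.112e-19 = 1.376e19, i.e. 1.376e19/6.022e23 = 2.285e-5 mol.
Φ = 1.238e-5 mol / 2.285e-5 mol photons = 0.54.

Φ = 0.54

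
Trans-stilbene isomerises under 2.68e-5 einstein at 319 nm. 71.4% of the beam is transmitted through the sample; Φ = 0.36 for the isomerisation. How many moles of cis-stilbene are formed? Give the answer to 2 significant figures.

Fraction absorbed: 1 − 71.4/100 = 0.2860.
Photons absorbed: 0.2860 × 2.68e-5 = 7.665e-6 mol.
Product: Φ × n_abs = 0.36 × 7.665e-6 = 2.759e-6 mol.

2.8e-6 mol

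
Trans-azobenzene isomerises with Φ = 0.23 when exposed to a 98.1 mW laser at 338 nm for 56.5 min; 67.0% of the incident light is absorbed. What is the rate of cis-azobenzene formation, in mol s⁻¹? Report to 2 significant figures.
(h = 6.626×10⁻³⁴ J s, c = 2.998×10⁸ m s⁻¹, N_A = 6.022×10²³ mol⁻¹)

Photon energy at 338 nm: hc/λ = (6.626×10⁻³⁴)(2.998×10⁸)/(338×10⁻⁹) = 5.877×10⁻¹⁹ J.
Energy delivered: (98.1 mW)(3390 s) = 332.6 J.
Photons incident: 332.6 / 5.877×10⁻¹⁹ = 5.659×10²⁰, i.e. 5.659×10²⁰/6.022×10²³ = 9.397×10⁻⁴ mol.
Photons absorbed: 0.670 × 9.397×10⁻⁴ = 6.296×10⁻⁴ mol.
Product formed: 0.23 × 6.296×10⁻⁴ = 1.448×10⁻⁴ mol.
Rate: 1.448×10⁻⁴ / 3390 s = 4.3×10⁻⁸ mol s⁻¹.

4.3×10⁻⁸ mol s⁻¹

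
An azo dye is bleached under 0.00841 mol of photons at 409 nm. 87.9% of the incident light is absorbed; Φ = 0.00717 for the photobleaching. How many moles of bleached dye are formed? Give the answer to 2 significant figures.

Photons absorbed: 0.879 × 0.00841 = 0.007392 mol.
Product: Φ × n_abs = 0.00717 × 0.007392 = 5.300×10⁻⁵ mol.

5.3×10⁻⁵ mol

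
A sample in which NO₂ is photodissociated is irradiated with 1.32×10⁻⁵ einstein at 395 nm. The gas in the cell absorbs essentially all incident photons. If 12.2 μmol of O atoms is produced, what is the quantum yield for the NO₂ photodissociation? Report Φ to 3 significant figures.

Product: 12.2 μmol = 1.22×10⁻⁵ mol.
Φ = 1.22×10⁻⁵ mol / 1.32×10⁻⁵ mol photons = 0.924.

Φ = 0.924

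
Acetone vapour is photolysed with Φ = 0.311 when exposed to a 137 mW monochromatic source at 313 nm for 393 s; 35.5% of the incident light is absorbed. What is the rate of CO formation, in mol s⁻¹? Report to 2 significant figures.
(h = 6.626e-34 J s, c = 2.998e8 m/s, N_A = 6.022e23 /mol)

4.0e-8 mol s⁻¹

Photon energy at 313 nm: hc/λ = (6.626e-34)(2.998e8)/(313e-9) = 6.347e-19 J.
Energy delivered: (137 mW)(393 s) = 53.84 J.
Photons incident: 53.84 / 6.347e-19 = 8.483e19, i.e. 8.483e19/6.022e23 = 1.409e-4 mol.
Photons absorbed: 0.355 × 1.409e-4 = 5.002e-5 mol.
Product formed: 0.311 × 5.002e-5 = 1.556e-5 mol.
Rate: 1.556e-5 / 393 s = 4.0e-8 mol s⁻¹.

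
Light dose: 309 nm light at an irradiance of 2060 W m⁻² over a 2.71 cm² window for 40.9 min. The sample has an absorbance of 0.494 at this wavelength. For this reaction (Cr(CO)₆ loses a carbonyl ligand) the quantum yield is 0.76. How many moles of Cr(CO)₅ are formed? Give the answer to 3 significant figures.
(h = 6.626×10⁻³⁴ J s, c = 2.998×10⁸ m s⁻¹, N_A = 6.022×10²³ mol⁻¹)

Photon energy at 309 nm: hc/λ = (6.626×10⁻³⁴)(2.998×10⁸)/(309×10⁻⁹) = 6.429×10⁻¹⁹ J.
Energy delivered: (2060 W m⁻²)(2.71×10⁻⁴ m²)(2454 s) = 1370 J.
Photons incident: 1370 / 6.429×10⁻¹⁹ = 2.131×10²¹, i.e. 2.131×10²¹/6.022×10²³ = 0.003539 mol.
Fraction absorbed: 1 − 10^(−0.494) = 0.6794.
Photons absorbed: 0.6794 × 0.003539 = 0.002404 mol.
Product: Φ × n_abs = 0.76 × 0.002404 = 0.001827 mol.

0.00183 mol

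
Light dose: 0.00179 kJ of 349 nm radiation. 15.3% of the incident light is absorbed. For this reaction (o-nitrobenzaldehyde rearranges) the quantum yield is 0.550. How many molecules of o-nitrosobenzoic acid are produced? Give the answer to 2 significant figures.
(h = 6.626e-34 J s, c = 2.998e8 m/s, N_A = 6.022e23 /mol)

Photon energy at 349 nm: hc/λ = (6.626e-34)(2.998e8)/(349e-9) = 5.692e-19 J.
Incident energy: 0.00179 kJ = 1.79 J.
Photons incident: 1.79 / 5.692e-19 = 3.145e18, i.e. 3.145e18/6.022e23 = 5.223e-6 mol.
Photons absorbed: 0.153 × 5.223e-6 = 7.991e-7 mol.
Product: Φ × n_abs = 0.550 × 7.991e-7 = 4.395e-7 mol.
As a count: 4.395e-7 × 6.022e23 = 2.6e17.

2.6e17 molecules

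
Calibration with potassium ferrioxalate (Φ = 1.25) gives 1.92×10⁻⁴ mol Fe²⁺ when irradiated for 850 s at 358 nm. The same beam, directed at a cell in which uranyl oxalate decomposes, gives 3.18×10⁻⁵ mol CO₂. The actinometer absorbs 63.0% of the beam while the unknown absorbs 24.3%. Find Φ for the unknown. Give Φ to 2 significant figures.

Photons absorbed by the actinometer: 1.92×10⁻⁴ / 1.25 = 1.536×10⁻⁴ mol.
Incident flux: 1.536×10⁻⁴ / 0.630 = 2.438×10⁻⁴ einstein.
Absorbed by unknown: 0.243 × 2.438×10⁻⁴ = 5.924×10⁻⁵ mol.
Φ(unknown) = 3.18×10⁻⁵ / 5.924×10⁻⁵ = 0.54.

Φ = 0.54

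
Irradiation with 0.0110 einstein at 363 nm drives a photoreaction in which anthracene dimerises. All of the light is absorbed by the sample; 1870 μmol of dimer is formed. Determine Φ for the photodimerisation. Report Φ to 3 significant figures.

Product: 1870 μmol = 0.00187 mol.
Φ = 0.00187 mol / 0.0110 mol photons = 0.170.

Φ = 0.170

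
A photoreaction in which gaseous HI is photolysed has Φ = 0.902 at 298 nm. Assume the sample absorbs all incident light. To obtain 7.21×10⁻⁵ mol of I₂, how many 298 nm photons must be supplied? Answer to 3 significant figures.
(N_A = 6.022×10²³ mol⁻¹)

Photons that must be absorbed: 7.21×10⁻⁵ / 0.902 = 7.993×10⁻⁵ mol.
Photon count: 7.993×10⁻⁵ × 6.022×10²³ = 4.81×10¹⁹.

4.81×10¹⁹ photons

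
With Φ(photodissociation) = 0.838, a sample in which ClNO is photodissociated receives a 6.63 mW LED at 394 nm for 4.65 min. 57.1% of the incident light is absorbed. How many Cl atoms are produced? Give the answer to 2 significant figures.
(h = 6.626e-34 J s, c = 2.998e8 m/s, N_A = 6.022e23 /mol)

Photon energy at 394 nm: hc/λ = (6.626e-34)(2.998e8)/(394e-9) = 5.042e-19 J.
Energy delivered: (6.63 mW)(279 s) = 1.850 J.
Photons incident: 1.850 / 5.042e-19 = 3.669e18, i.e. 3.669e18/6.022e23 = 6.093e-6 mol.
Photons absorbed: 0.571 × 6.093e-6 = 3.479e-6 mol.
Product: Φ × n_abs = 0.838 × 3.479e-6 = 2.915e-6 mol.
As a count: 2.915e-6 × 6.022e23 = 1.8e18.

1.8e18 atoms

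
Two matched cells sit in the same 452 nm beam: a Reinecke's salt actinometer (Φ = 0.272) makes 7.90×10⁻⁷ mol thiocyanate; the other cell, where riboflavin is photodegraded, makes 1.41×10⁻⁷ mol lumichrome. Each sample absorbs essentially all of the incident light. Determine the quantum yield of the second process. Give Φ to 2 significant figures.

Photons absorbed by the actinometer: 7.90×10⁻⁷ / 0.272 = 2.904×10⁻⁶ mol.
Φ(unknown) = 1.41×10⁻⁷ / 2.904×10⁻⁶ = 0.049.

Φ = 0.049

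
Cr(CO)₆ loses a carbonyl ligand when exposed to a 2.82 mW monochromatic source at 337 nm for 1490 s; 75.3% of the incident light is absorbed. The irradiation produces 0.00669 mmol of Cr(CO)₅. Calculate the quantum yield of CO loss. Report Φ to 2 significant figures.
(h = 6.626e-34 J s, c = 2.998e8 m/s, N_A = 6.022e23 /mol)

Product: 0.00669 mmol = 6.69e-6 mol.
Photon energy at 337 nm: hc/λ = (6.626e-34)(2.998e8)/(337e-9) = 5.895e-19 J.
Energy delivered: (2.82 mW)(1490 s) = 4.202 J.
Photons incident: 4.202 / 5.895e-19 = 7.128e18, i.e. 7.128e18/6.022e23 = 1.184e-5 mol.
Photons absorbed: 0.753 × 1.184e-5 = 8.916e-6 mol.
Φ = 6.69e-6 mol / 8.916e-6 mol photons = 0.75.

Φ = 0.75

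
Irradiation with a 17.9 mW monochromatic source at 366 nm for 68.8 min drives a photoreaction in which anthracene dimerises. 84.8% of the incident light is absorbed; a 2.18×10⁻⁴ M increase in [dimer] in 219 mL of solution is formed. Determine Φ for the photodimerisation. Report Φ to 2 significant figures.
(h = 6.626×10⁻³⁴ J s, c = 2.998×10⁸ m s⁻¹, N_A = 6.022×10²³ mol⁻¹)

Product: (2.18×10⁻⁴ M)(0.219 L) = 4.774×10⁻⁵ mol.
Photon energy at 366 nm: hc/λ = (6.626×10⁻³⁴)(2.998×10⁸)/(366×10⁻⁹) = 5.428×10⁻¹⁹ J.
Energy delivered: (17.9 mW)(4128 s) = 73.89 J.
Photons incident: 73.89 / 5.428×10⁻¹⁹ = 1.361×10²⁰, i.e. 1.361×10²⁰/6.022×10²³ = 2.260×10⁻⁴ mol.
Photons absorbed: 0.848 × 2.260×10⁻⁴ = 1.916×10⁻⁴ mol.
Φ = 4.774×10⁻⁵ mol / 1.916×10⁻⁴ mol photons = 0.25.

Φ = 0.25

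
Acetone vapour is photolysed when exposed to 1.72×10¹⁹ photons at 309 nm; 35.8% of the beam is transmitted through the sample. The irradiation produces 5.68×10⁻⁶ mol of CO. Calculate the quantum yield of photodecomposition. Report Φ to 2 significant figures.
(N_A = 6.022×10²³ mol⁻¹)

Moles of photons: 1.72×10¹⁹ / 6.022×10²³ = 2.856×10⁻⁵ mol.
Fraction absorbed: 1 − 35.8/100 = 0.6420.
Photons absorbed: 0.6420 × 2.856×10⁻⁵ = 1.834×10⁻⁵ mol.
Φ = 5.68×10⁻⁶ mol / 1.834×10⁻⁵ mol photons = 0.31.

Φ = 0.31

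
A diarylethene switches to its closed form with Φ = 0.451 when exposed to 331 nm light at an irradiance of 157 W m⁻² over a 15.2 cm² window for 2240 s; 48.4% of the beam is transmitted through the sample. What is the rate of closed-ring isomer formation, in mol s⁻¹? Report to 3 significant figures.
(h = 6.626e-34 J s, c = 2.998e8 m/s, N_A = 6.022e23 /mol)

Photon energy at 331 nm: hc/λ = (6.626e-34)(2.998e8)/(331e-9) = 6.001e-19 J.
Energy delivered: (157 W m⁻²)(15.2e-4 m²)(2240 s) = 534.6 J.
Photons incident: 534.6 / 6.001e-19 = 8.909e20, i.e. 8.909e20/6.022e23 = 0.001479 mol.
Fraction absorbed: 1 − 48.4/100 = 0.5160.
Photons absorbed: 0.5160 × 0.001479 = 7.632e-4 mol.
Product formed: 0.451 × 7.632e-4 = 3.442e-4 mol.
Rate: 3.442e-4 / 2240 s = 1.54e-7 mol s⁻¹.

1.54e-7 mol s⁻¹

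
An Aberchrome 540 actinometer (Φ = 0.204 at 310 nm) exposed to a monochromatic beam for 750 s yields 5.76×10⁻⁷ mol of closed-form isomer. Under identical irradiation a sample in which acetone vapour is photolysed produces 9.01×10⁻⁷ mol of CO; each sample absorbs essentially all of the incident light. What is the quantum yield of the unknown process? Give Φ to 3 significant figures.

Photons absorbed by the actinometer: 5.76×10⁻⁷ / 0.204 = 2.824×10⁻⁶ mol.
Φ(unknown) = 9.01×10⁻⁷ / 2.824×10⁻⁶ = 0.319.

Φ = 0.319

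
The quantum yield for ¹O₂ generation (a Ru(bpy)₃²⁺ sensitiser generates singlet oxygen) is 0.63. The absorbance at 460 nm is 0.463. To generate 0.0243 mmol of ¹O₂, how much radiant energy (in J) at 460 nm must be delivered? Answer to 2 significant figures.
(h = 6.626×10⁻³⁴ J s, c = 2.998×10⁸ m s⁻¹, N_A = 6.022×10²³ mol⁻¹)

15 J

Product: 0.0243 mmol = 2.43×10⁻⁵ mol.
Photons that must be absorbed: 2.43×10⁻⁵ / 0.63 = 3.857×10⁻⁵ mol.
Fraction absorbed: 1 − 10^(−0.463) = 0.6557.
Incident photons needed: 3.857×10⁻⁵ / 0.6557 = 5.882×10⁻⁵ mol.
Photon energy: hc/λ = 4.318×10⁻¹⁹ J; per mole, 2.600×10⁵ J mol⁻¹.
Energy required: 5.882×10⁻⁵ × 2.600×10⁵ = 15 J.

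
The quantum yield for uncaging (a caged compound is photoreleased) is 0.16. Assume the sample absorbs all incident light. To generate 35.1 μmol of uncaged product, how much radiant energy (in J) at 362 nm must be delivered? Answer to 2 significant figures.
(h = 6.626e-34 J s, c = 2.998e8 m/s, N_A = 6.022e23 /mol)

72 J

Product: 35.1 μmol = 3.51e-5 mol.
Photons that must be absorbed: 3.51e-5 / 0.16 = 2.194e-4 mol.
Photon energy: hc/λ = 5.487e-19 J; per mole, 3.304e5 J mol⁻¹.
Energy required: 2.194e-4 × 3.304e5 = 72 J.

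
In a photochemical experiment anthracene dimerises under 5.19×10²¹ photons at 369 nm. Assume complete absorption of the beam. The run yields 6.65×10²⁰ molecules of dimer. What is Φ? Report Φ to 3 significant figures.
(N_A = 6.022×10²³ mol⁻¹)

Φ = 0.128

Product: 6.65×10²⁰ / 6.022×10²³ = 0.001104 mol.
Moles of photons: 5.19×10²¹ / 6.022×10²³ = 0.008618 mol.
Φ = 0.001104 mol / 0.008618 mol photons = 0.128.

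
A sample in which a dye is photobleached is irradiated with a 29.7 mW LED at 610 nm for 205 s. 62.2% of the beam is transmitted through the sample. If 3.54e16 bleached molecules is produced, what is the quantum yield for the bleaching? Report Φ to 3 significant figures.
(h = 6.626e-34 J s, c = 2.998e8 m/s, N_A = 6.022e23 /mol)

Product: 3.54e16 / 6.022e23 = 5.878e-8 mol.
Photon energy at 610 nm: hc/λ = (6.626e-34)(2.998e8)/(610e-9) = 3.257e-19 J.
Energy delivered: (29.7 mW)(205 s) = 6.089 J.
Photons incident: 6.089 / 3.257e-19 = 1.870e19, i.e. 1.870e19/6.022e23 = 3.105e-5 mol.
Fraction absorbed: 1 − 62.2/100 = 0.3780.
Photons absorbed: 0.3780 × 3.105e-5 = 1.174e-5 mol.
Φ = 5.878e-8 mol / 1.174e-5 mol photons = 0.00501.

Φ = 0.00501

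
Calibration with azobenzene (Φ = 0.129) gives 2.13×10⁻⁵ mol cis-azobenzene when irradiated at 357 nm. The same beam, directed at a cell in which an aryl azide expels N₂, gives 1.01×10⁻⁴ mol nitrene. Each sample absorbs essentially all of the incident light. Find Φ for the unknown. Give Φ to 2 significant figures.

Φ = 0.61

Photons absorbed by the actinometer: 2.13×10⁻⁵ / 0.129 = 1.651×10⁻⁴ mol.
Φ(unknown) = 1.01×10⁻⁴ / 1.651×10⁻⁴ = 0.61.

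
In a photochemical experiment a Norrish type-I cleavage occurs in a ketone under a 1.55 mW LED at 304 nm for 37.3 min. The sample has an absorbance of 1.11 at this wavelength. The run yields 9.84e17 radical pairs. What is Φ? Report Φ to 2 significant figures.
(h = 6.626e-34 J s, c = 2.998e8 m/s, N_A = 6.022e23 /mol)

Φ = 0.20

Product: 9.84e17 / 6.022e23 = 1.634e-6 mol.
Photon energy at 304 nm: hc/λ = (6.626e-34)(2.998e8)/(304e-9) = 6.534e-19 J.
Energy delivered: (1.55 mW)(2238 s) = 3.469 J.
Photons incident: 3.469 / 6.534e-19 = 5.309e18, i.e. 5.309e18/6.022e23 = 8.816e-6 mol.
Fraction absorbed: 1 − 10^(−1.11) = 0.9224.
Photons absorbed: 0.9224 × 8.816e-6 = 8.132e-6 mol.
Φ = 1.634e-6 mol / 8.132e-6 mol photons = 0.20.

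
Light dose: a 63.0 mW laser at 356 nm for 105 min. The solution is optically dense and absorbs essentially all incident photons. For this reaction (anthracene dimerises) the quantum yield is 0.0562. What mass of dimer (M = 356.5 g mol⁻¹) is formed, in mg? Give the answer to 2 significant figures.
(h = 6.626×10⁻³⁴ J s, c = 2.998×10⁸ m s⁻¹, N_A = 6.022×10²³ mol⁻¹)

24 mg

Photon energy at 356 nm: hc/λ = (6.626×10⁻³⁴)(2.998×10⁸)/(356×10⁻⁹) = 5.580×10⁻¹⁹ J.
Energy delivered: (63.0 mW)(6300 s) = 396.9 J.
Photons incident: 396.9 / 5.580×10⁻¹⁹ = 7.113×10²⁰, i.e. 7.113×10²⁰/6.022×10²³ = 0.001181 mol.
Product: Φ × n_abs = 0.0562 × 0.001181 = 6.637×10⁻⁵ mol.
Mass: 6.637×10⁻⁵ × 356.5 = 0.02366 g = 24 mg.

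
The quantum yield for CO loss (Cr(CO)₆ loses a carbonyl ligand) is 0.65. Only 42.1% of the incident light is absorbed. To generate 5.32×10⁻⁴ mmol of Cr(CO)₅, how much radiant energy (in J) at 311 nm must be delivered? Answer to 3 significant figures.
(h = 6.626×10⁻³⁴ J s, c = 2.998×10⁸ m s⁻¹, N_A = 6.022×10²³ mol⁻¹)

0.748 J

Product: 5.32×10⁻⁴ mmol = 5.32×10⁻⁷ mol.
Photons that must be absorbed: 5.32×10⁻⁷ / 0.65 = 8.185×10⁻⁷ mol.
Incident photons needed: 8.185×10⁻⁷ / 0.421 = 1.944×10⁻⁶ mol.
Photon energy: hc/λ = 6.387×10⁻¹⁹ J; per mole, 3.846×10⁵ J mol⁻¹.
Energy required: 1.944×10⁻⁶ × 3.846×10⁵ = 0.748 J.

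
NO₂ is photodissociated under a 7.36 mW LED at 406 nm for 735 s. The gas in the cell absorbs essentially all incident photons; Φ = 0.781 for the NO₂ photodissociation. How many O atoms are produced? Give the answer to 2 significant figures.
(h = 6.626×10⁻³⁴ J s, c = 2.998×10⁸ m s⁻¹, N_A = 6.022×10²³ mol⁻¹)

8.6×10¹⁸ atoms

Photon energy at 406 nm: hc/λ = (6.626×10⁻³⁴)(2.998×10⁸)/(406×10⁻⁹) = 4.893×10⁻¹⁹ J.
Energy delivered: (7.36 mW)(735 s) = 5.410 J.
Photons incident: 5.410 / 4.893×10⁻¹⁹ = 1.106×10¹⁹, i.e. 1.106×10¹⁹/6.022×10²³ = 1.837×10⁻⁵ mol.
Product: Φ × n_abs = 0.781 × 1.837×10⁻⁵ = 1.435×10⁻⁵ mol.
As a count: 1.435×10⁻⁵ × 6.022×10²³ = 8.6×10¹⁸.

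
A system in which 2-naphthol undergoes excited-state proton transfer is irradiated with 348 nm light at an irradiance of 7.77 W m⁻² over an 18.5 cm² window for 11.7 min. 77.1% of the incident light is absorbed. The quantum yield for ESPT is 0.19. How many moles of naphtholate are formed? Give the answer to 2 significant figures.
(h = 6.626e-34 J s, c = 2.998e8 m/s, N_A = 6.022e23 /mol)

4.3e-6 mol

Photon energy at 348 nm: hc/λ = (6.626e-34)(2.998e8)/(348e-9) = 5.708e-19 J.
Energy delivered: (7.77 W m⁻²)(18.5e-4 m²)(702 s) = 10.09 J.
Photons incident: 10.09 / 5.708e-19 = 1.768e19, i.e. 1.768e19/6.022e23 = 2.936e-5 mol.
Photons absorbed: 0.771 × 2.936e-5 = 2.264e-5 mol.
Product: Φ × n_abs = 0.19 × 2.264e-5 = 4.302e-6 mol.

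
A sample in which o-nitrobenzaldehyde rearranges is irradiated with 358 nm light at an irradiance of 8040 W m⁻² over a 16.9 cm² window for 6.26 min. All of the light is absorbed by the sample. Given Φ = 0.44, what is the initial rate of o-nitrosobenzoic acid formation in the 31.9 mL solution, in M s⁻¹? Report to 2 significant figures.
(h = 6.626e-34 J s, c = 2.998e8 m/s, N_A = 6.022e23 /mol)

Photon energy at 358 nm: hc/λ = (6.626e-34)(2.998e8)/(358e-9) = 5.549e-19 J.
Energy delivered: (8040 W m⁻²)(16.9e-4 m²)(375.6 s) = 5104 J.
Photons incident: 5104 / 5.549e-19 = 9.198e21, i.e. 9.198e21/6.022e23 = 0.01527 mol.
Product formed: 0.44 × 0.01527 = 0.006719 mol.
Rate: 0.006719 mol / (375.6 s × 0.0319 L) = 5.6e-4 M s⁻¹.

5.6e-4 M s⁻¹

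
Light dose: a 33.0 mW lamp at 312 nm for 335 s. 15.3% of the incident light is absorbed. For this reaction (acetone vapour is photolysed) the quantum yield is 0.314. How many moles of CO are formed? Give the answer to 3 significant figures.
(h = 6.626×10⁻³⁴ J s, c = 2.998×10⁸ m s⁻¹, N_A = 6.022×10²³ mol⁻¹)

1.39×10⁻⁶ mol

Photon energy at 312 nm: hc/λ = (6.626×10⁻³⁴)(2.998×10⁸)/(312×10⁻⁹) = 6.367×10⁻¹⁹ J.
Energy delivered: (33.0 mW)(335 s) = 11.06 J.
Photons incident: 11.06 / 6.367×10⁻¹⁹ = 1.737×10¹⁹, i.e. 1.737×10¹⁹/6.022×10²³ = 2.884×10⁻⁵ mol.
Photons absorbed: 0.153 × 2.884×10⁻⁵ = 4.413×10⁻⁶ mol.
Product: Φ × n_abs = 0.314 × 4.413×10⁻⁶ = 1.386×10⁻⁶ mol.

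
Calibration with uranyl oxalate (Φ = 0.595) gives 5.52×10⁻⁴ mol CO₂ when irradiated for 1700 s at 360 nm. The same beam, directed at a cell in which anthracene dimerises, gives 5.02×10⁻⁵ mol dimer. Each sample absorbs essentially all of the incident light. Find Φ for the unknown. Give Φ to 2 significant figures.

Photons absorbed by the actinometer: 5.52×10⁻⁴ / 0.595 = 9.277×10⁻⁴ mol.
Φ(unknown) = 5.02×10⁻⁵ / 9.277×10⁻⁴ = 0.054.

Φ = 0.054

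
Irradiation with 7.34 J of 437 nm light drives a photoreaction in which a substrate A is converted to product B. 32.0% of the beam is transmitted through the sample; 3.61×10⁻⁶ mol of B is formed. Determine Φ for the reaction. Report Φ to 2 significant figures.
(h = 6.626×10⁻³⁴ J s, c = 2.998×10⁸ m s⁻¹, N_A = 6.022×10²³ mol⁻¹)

Φ = 0.20

Photon energy at 437 nm: hc/λ = (6.626×10⁻³⁴)(2.998×10⁸)/(437×10⁻⁹) = 4.546×10⁻¹⁹ J.
Photons incident: 7.34 / 4.546×10⁻¹⁹ = 1.615×10¹⁹, i.e. 1.615×10¹⁹/6.022×10²³ = 2.682×10⁻⁵ mol.
Fraction absorbed: 1 − 32.0/100 = 0.6800.
Photons absorbed: 0.6800 × 2.682×10⁻⁵ = 1.824×10⁻⁵ mol.
Φ = 3.61×10⁻⁶ mol / 1.824×10⁻⁵ mol photons = 0.20.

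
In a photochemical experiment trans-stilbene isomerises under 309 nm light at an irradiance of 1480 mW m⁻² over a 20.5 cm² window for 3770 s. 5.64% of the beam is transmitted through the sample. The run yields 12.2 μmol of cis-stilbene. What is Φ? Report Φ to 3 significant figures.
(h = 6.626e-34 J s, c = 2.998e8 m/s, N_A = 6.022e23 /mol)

Φ = 0.438

Product: 12.2 μmol = 1.22e-5 mol.
Photon energy at 309 nm: hc/λ = (6.626e-34)(2.998e8)/(309e-9) = 6.429e-19 J.
Energy delivered: (1480 mW m⁻²)(20.5e-4 m²)(3770 s) = 11.44 J.
Photons incident: 11.44 / 6.429e-19 = 1.779e19, i.e. 1.779e19/6.022e23 = 2.954e-5 mol.
Fraction absorbed: 1 − 5.64/100 = 0.9436.
Photons absorbed: 0.9436 × 2.954e-5 = 2.787e-5 mol.
Φ = 1.22e-5 mol / 2.787e-5 mol photons = 0.438.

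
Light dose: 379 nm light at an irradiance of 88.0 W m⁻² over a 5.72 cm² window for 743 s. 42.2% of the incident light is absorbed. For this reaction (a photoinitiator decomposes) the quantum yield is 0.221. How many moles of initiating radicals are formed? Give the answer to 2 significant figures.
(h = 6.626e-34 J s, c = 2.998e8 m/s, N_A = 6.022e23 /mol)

Photon energy at 379 nm: hc/λ = (6.626e-34)(2.998e8)/(379e-9) = 5.241e-19 J.
Energy delivered: (88.0 W m⁻²)(5.72e-4 m²)(743 s) = 37.40 J.
Photons incident: 37.40 / 5.241e-19 = 7.136e19, i.e. 7.136e19/6.022e23 = 1.185e-4 mol.
Photons absorbed: 0.422 × 1.185e-4 = 5.001e-5 mol.
Product: Φ × n_abs = 0.221 × 5.001e-5 = 1.105e-5 mol.

1.1e-5 mol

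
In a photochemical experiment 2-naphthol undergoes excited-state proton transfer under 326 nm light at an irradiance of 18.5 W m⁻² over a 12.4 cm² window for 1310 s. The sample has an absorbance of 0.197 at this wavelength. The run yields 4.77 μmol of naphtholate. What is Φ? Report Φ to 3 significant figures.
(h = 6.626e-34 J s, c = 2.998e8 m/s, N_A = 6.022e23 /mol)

Φ = 0.160

Product: 4.77 μmol = 4.77e-6 mol.
Photon energy at 326 nm: hc/λ = (6.626e-34)(2.998e8)/(326e-9) = 6.093e-19 J.
Energy delivered: (18.5 W m⁻²)(12.4e-4 m²)(1310 s) = 30.05 J.
Photons incident: 30.05 / 6.093e-19 = 4.932e19, i.e. 4.932e19/6.022e23 = 8.190e-5 mol.
Fraction absorbed: 1 − 10^(−0.197) = 0.3647.
Photons absorbed: 0.3647 × 8.190e-5 = 2.987e-5 mol.
Φ = 4.77e-6 mol / 2.987e-5 mol photons = 0.160.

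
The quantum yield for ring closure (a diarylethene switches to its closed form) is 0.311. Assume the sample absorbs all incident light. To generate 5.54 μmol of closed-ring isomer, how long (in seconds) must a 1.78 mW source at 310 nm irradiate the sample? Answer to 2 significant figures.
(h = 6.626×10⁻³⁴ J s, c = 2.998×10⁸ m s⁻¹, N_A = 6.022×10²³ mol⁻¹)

Product: 5.54 μmol = 5.54×10⁻⁶ mol.
Photons that must be absorbed: 5.54×10⁻⁶ / 0.311 = 1.781×10⁻⁵ mol.
Photon energy: hc/λ = 6.408×10⁻¹⁹ J; per mole, 3.859×10⁵ J mol⁻¹.
Energy required: 1.781×10⁻⁵ × 3.859×10⁵ = 6.873 J.
Time: 6.873 J / 0.00178 W = 3900 s.

t ≈ 3900 s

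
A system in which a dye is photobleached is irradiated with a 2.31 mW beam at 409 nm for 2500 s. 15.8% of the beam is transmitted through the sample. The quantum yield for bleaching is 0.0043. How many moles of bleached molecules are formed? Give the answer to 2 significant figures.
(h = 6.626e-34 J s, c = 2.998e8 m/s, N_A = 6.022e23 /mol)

Photon energy at 409 nm: hc/λ = (6.626e-34)(2.998e8)/(409e-9) = 4.857e-19 J.
Energy delivered: (2.31 mW)(2500 s) = 5.775 J.
Photons incident: 5.775 / 4.857e-19 = 1.189e19, i.e. 1.189e19/6.022e23 = 1.974e-5 mol.
Fraction absorbed: 1 − 15.8/100 = 0.8420.
Photons absorbed: 0.8420 × 1.974e-5 = 1.662e-5 mol.
Product: Φ × n_abs = 0.0043 × 1.662e-5 = 7.147e-8 mol.

7.1e-8 mol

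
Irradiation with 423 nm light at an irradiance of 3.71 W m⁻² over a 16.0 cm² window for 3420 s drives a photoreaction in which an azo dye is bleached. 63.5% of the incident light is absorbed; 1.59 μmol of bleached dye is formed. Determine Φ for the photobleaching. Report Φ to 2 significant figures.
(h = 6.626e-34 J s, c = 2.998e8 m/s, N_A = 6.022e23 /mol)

Product: 1.59 μmol = 1.59e-6 mol.
Photon energy at 423 nm: hc/λ = (6.626e-34)(2.998e8)/(423e-9) = 4.696e-19 J.
Energy delivered: (3.71 W m⁻²)(16.0e-4 m²)(3420 s) = 20.30 J.
Photons incident: 20.30 / 4.696e-19 = 4.323e19, i.e. 4.323e19/6.022e23 = 7.179e-5 mol.
Photons absorbed: 0.635 × 7.179e-5 = 4.559e-5 mol.
Φ = 1.59e-6 mol / 4.559e-5 mol photons = 0.035.

Φ = 0.035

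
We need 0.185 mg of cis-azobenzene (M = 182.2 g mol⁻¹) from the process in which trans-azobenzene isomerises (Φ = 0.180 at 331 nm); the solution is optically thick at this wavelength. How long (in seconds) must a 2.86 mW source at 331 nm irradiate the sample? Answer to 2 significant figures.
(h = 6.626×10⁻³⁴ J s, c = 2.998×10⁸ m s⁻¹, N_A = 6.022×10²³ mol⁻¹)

t ≈ 710 s

Product: 0.185 mg / 182.2 g mol⁻¹ = 1.015×10⁻⁶ mol.
Photons that must be absorbed: 1.015×10⁻⁶ / 0.180 = 5.639×10⁻⁶ mol.
Photon energy: hc/λ = 6.001×10⁻¹⁹ J; per mole, 3.614×10⁵ J mol⁻¹.
Energy required: 5.639×10⁻⁶ × 3.614×10⁵ = 2.038 J.
Time: 2.038 J / 0.00286 W = 710 s.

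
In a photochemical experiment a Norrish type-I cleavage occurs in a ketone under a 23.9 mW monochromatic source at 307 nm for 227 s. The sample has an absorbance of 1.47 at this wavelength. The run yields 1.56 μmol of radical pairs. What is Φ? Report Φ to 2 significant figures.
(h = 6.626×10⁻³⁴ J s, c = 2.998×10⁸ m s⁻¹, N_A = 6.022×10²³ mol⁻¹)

Φ = 0.12

Product: 1.56 μmol = 1.56×10⁻⁶ mol.
Photon energy at 307 nm: hc/λ = (6.626×10⁻³⁴)(2.998×10⁸)/(307×10⁻⁹) = 6.471×10⁻¹⁹ J.
Energy delivered: (23.9 mW)(227 s) = 5.425 J.
Photons incident: 5.425 / 6.471×10⁻¹⁹ = 8.384×10¹⁸, i.e. 8.384×10¹⁸/6.022×10²³ = 1.392×10⁻⁵ mol.
Fraction absorbed: 1 − 10^(−1.47) = 0.9661.
Photons absorbed: 0.9661 × 1.392×10⁻⁵ = 1.345×10⁻⁵ mol.
Φ = 1.56×10⁻⁶ mol / 1.345×10⁻⁵ mol photons = 0.12.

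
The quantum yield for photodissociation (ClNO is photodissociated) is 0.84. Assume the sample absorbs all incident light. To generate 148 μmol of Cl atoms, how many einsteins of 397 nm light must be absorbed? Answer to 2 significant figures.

1.8e-4 einstein

Product: 148 μmol = 1.48e-4 mol.
Photons that must be absorbed: 1.48e-4 / 0.84 = 1.762e-4 mol.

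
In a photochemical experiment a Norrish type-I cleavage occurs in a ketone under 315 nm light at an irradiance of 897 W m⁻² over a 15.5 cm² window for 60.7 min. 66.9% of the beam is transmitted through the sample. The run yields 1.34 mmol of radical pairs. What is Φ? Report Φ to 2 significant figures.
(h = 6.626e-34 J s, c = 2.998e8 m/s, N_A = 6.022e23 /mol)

Product: 1.34 mmol = 0.00134 mol.
Photon energy at 315 nm: hc/λ = (6.626e-34)(2.998e8)/(315e-9) = 6.306e-19 J.
Energy delivered: (897 W m⁻²)(15.5e-4 m²)(3642 s) = 5064 J.
Photons incident: 5064 / 6.306e-19 = 8.030e21, i.e. 8.030e21/6.022e23 = 0.01333 mol.
Fraction absorbed: 1 − 66.9/100 = 0.3310.
Photons absorbed: 0.3310 × 0.01333 = 0.004412 mol.
Φ = 0.00134 mol / 0.004412 mol photons = 0.30.

Φ = 0.30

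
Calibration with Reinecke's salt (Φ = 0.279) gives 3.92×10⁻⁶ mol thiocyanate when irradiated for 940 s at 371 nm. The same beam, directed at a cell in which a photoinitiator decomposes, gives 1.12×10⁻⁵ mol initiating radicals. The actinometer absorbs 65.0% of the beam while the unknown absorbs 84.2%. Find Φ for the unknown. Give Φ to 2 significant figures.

Φ = 0.62

Photons absorbed by the actinometer: 3.92×10⁻⁶ / 0.279 = 1.405×10⁻⁵ mol.
Incident flux: 1.405×10⁻⁵ / 0.650 = 2.162×10⁻⁵ einstein.
Absorbed by unknown: 0.842 × 2.162×10⁻⁵ = 1.820×10⁻⁵ mol.
Φ(unknown) = 1.12×10⁻⁵ / 1.820×10⁻⁵ = 0.62.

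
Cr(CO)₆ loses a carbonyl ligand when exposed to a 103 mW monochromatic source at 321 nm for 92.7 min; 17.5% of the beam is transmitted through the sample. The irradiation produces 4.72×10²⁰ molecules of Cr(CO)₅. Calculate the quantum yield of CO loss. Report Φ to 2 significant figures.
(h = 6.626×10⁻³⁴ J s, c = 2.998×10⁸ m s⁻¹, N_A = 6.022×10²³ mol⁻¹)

Φ = 0.62

Product: 4.72×10²⁰ / 6.022×10²³ = 7.838×10⁻⁴ mol.
Photon energy at 321 nm: hc/λ = (6.626×10⁻³⁴)(2.998×10⁸)/(321×10⁻⁹) = 6.188×10⁻¹⁹ J.
Energy delivered: (103 mW)(5562 s) = 572.9 J.
Photons incident: 572.9 / 6.188×10⁻¹⁹ = 9.258×10²⁰, i.e. 9.258×10²⁰/6.022×10²³ = 0.001537 mol.
Fraction absorbed: 1 − 17.5/100 = 0.8250.
Photons absorbed: 0.8250 × 0.001537 = 0.001268 mol.
Φ = 7.838×10⁻⁴ mol / 0.001268 mol photons = 0.62.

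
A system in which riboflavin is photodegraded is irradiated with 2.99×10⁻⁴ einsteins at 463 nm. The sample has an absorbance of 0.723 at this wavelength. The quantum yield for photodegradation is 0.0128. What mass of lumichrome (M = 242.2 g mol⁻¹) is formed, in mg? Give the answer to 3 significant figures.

Fraction absorbed: 1 − 10^(−0.723) = 0.8108.
Photons absorbed: 0.8108 × 2.99×10⁻⁴ = 2.424×10⁻⁴ mol.
Product: Φ × n_abs = 0.0128 × 2.424×10⁻⁴ = 3.103×10⁻⁶ mol.
Mass: 3.103×10⁻⁶ × 242.2 = 7.515×10⁻⁴ g = 0.752 mg.

0.752 mg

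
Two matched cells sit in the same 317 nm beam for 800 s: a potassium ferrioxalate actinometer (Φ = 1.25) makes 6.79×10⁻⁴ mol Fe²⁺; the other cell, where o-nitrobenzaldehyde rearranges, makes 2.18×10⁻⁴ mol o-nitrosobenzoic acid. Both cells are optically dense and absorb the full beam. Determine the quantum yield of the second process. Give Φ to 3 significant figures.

Φ = 0.401

Photons absorbed by the actinometer: 6.79×10⁻⁴ / 1.25 = 5.432×10⁻⁴ mol.
Φ(unknown) = 2.18×10⁻⁴ / 5.432×10⁻⁴ = 0.401.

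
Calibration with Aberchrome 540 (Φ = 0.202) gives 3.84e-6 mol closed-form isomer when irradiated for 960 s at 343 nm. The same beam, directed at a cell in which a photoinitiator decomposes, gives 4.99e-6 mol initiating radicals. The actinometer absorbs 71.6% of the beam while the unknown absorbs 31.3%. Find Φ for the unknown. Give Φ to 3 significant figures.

Φ = 0.600

Photons absorbed by the actinometer: 3.84e-6 / 0.202 = 1.901e-5 mol.
Incident flux: 1.901e-5 / 0.716 = 2.655e-5 einstein.
Absorbed by unknown: 0.313 × 2.655e-5 = 8.310e-6 mol.
Φ(unknown) = 4.99e-6 / 8.310e-6 = 0.600.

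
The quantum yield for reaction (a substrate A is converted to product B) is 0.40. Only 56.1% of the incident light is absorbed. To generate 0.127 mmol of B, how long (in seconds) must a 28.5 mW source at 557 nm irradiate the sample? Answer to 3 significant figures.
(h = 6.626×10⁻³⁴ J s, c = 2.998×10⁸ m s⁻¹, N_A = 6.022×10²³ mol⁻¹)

Product: 0.127 mmol = 1.27×10⁻⁴ mol.
Photons that must be absorbed: 1.27×10⁻⁴ / 0.40 = 3.175×10⁻⁴ mol.
Incident photons needed: 3.175×10⁻⁴ / 0.561 = 5.660×10⁻⁴ mol.
Photon energy: hc/λ = 3.566×10⁻¹⁹ J; per mole, 2.147×10⁵ J mol⁻¹.
Energy required: 5.660×10⁻⁴ × 2.147×10⁵ = 121.5 J.
Time: 121.5 J / 0.0285 W = 4260 s.

t ≈ 4260 s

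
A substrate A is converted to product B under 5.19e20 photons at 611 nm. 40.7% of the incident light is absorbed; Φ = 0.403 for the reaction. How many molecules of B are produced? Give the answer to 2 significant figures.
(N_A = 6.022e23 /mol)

8.5e19 molecules

Moles of photons: 5.19e20 / 6.022e23 = 8.618e-4 mol.
Photons absorbed: 0.407 × 8.618e-4 = 3.508e-4 mol.
Product: Φ × n_abs = 0.403 × 3.508e-4 = 1.414e-4 mol.
As a count: 1.414e-4 × 6.022e23 = 8.5e19.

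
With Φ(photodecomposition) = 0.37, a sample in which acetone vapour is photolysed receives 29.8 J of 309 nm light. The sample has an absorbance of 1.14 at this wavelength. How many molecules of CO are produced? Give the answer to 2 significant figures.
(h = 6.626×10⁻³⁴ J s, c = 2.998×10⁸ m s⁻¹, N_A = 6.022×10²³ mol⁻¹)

1.6×10¹⁹ molecules

Photon energy at 309 nm: hc/λ = (6.626×10⁻³⁴)(2.998×10⁸)/(309×10⁻⁹) = 6.429×10⁻¹⁹ J.
Photons incident: 29.8 / 6.429×10⁻¹⁹ = 4.635×10¹⁹, i.e. 4.635×10¹⁹/6.022×10²³ = 7.697×10⁻⁵ mol.
Fraction absorbed: 1 − 10^(−1.14) = 0.9276.
Photons absorbed: 0.9276 × 7.697×10⁻⁵ = 7.140×10⁻⁵ mol.
Product: Φ × n_abs = 0.37 × 7.140×10⁻⁵ = 2.642×10⁻⁵ mol.
As a count: 2.642×10⁻⁵ × 6.022×10²³ = 1.6×10¹⁹.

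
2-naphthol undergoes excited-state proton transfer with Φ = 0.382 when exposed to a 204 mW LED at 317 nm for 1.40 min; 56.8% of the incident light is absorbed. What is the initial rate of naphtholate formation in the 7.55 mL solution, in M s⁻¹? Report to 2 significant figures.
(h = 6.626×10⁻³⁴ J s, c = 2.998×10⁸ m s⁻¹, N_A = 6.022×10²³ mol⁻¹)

Photon energy at 317 nm: hc/λ = (6.626×10⁻³⁴)(2.998×10⁸)/(317×10⁻⁹) = 6.266×10⁻¹⁹ J.
Energy delivered: (204 mW)(84 s) = 17.14 J.
Photons incident: 17.14 / 6.266×10⁻¹⁹ = 2.735×10¹⁹, i.e. 2.735×10¹⁹/6.022×10²³ = 4.542×10⁻⁵ mol.
Photons absorbed: 0.568 × 4.542×10⁻⁵ = 2.580×10⁻⁵ mol.
Product formed: 0.382 × 2.580×10⁻⁵ = 9.856×10⁻⁶ mol.
Rate: 9.856×10⁻⁶ mol / (84 s × 0.00755 L) = 1.6×10⁻⁵ M s⁻¹.

1.6×10⁻⁵ M s⁻¹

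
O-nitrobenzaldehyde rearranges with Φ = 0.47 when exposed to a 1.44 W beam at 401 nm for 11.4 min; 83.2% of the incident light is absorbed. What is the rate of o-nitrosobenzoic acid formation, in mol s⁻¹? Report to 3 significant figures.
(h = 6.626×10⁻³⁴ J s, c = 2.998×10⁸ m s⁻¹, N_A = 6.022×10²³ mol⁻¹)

Photon energy at 401 nm: hc/λ = (6.626×10⁻³⁴)(2.998×10⁸)/(401×10⁻⁹) = 4.954×10⁻¹⁹ J.
Energy delivered: (1.44 W)(684 s) = 985.0 J.
Photons incident: 985.0 / 4.954×10⁻¹⁹ = 1.988×10²¹, i.e. 1.988×10²¹/6.022×10²³ = 0.003301 mol.
Photons absorbed: 0.832 × 0.003301 = 0.002746 mol.
Product formed: 0.47 × 0.002746 = 0.001291 mol.
Rate: 0.001291 / 684 s = 1.89×10⁻⁶ mol s⁻¹.

1.89×10⁻⁶ mol s⁻¹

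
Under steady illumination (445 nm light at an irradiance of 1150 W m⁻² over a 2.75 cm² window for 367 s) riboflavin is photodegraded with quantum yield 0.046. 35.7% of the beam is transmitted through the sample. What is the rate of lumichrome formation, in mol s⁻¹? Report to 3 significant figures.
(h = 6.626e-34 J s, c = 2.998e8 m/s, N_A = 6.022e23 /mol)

3.48e-8 mol s⁻¹

Photon energy at 445 nm: hc/λ = (6.626e-34)(2.998e8)/(445e-9) = 4.464e-19 J.
Energy delivered: (1150 W m⁻²)(2.75e-4 m²)(367 s) = 116.1 J.
Photons incident: 116.1 / 4.464e-19 = 2.601e20, i.e. 2.601e20/6.022e23 = 4.319e-4 mol.
Fraction absorbed: 1 − 35.7/100 = 0.6430.
Photons absorbed: 0.6430 × 4.319e-4 = 2.777e-4 mol.
Product formed: 0.046 × 2.777e-4 = 1.277e-5 mol.
Rate: 1.277e-5 / 367 s = 3.48e-8 mol s⁻¹.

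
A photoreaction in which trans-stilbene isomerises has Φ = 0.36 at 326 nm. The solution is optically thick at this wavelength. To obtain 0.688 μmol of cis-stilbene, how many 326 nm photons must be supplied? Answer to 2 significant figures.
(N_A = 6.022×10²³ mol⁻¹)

Product: 0.688 μmol = 6.88×10⁻⁷ mol.
Photons that must be absorbed: 6.88×10⁻⁷ / 0.36 = 1.911×10⁻⁶ mol.
Photon count: 1.911×10⁻⁶ × 6.022×10²³ = 1.2×10¹⁸.

1.2×10¹⁸ photons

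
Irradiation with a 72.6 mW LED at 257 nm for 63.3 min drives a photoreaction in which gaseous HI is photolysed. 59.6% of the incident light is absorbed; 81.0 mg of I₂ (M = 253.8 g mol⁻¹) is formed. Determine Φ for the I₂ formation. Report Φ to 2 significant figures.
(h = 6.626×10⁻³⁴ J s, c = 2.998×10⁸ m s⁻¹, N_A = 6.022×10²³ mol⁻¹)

Product: 81.0 mg / 253.8 g mol⁻¹ = 3.191×10⁻⁴ mol.
Photon energy at 257 nm: hc/λ = (6.626×10⁻³⁴)(2.998×10⁸)/(257×10⁻⁹) = 7.729×10⁻¹⁹ J.
Energy delivered: (72.6 mW)(3798 s) = 275.7 J.
Photons incident: 275.7 / 7.729×10⁻¹⁹ = 3.567×10²⁰, i.e. 3.567×10²⁰/6.022×10²³ = 5.923×10⁻⁴ mol.
Photons absorbed: 0.596 × 5.923×10⁻⁴ = 3.530×10⁻⁴ mol.
Φ = 3.191×10⁻⁴ mol / 3.530×10⁻⁴ mol photons = 0.90.

Φ = 0.90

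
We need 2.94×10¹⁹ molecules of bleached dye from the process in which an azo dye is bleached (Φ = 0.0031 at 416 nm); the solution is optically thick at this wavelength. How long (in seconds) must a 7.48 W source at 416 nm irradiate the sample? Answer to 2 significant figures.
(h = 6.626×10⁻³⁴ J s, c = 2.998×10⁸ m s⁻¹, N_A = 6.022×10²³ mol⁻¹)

t ≈ 610 s

Product: 2.94×10¹⁹ / 6.022×10²³ = 4.882×10⁻⁵ mol.
Photons that must be absorbed: 4.882×10⁻⁵ / 0.0031 = 0.01575 mol.
Photon energy: hc/λ = 4.775×10⁻¹⁹ J; per mole, 2.876×10⁵ J mol⁻¹.
Energy required: 0.01575 × 2.876×10⁵ = 4530 J.
Time: 4530 J / 7.48 W = 610 s.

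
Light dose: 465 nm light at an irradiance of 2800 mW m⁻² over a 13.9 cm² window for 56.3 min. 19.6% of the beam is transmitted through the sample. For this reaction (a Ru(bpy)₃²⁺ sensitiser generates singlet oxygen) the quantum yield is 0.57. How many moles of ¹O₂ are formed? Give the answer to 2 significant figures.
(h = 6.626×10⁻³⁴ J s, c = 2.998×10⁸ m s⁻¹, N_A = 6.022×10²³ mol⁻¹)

Photon energy at 465 nm: hc/λ = (6.626×10⁻³⁴)(2.998×10⁸)/(465×10⁻⁹) = 4.272×10⁻¹⁹ J.
Energy delivered: (2800 mW m⁻²)(13.9×10⁻⁴ m²)(3378 s) = 13.15 J.
Photons incident: 13.15 / 4.272×10⁻¹⁹ = 3.078×10¹⁹, i.e. 3.078×10¹⁹/6.022×10²³ = 5.111×10⁻⁵ mol.
Fraction absorbed: 1 − 19.6/100 = 0.8040.
Photons absorbed: 0.8040 × 5.111×10⁻⁵ = 4.109×10⁻⁵ mol.
Product: Φ × n_abs = 0.57 × 4.109×10⁻⁵ = 2.342×10⁻⁵ mol.

2.3×10⁻⁵ mol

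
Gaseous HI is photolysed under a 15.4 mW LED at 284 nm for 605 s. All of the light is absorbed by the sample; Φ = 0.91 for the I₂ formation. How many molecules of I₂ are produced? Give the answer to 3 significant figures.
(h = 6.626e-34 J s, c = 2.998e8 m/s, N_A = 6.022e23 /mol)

Photon energy at 284 nm: hc/λ = (6.626e-34)(2.998e8)/(284e-9) = 6.995e-19 J.
Energy delivered: (15.4 mW)(605 s) = 9.317 J.
Photons incident: 9.317 / 6.995e-19 = 1.332e19, i.e. 1.332e19/6.022e23 = 2.212e-5 mol.
Product: Φ × n_abs = 0.91 × 2.212e-5 = 2.013e-5 mol.
As a count: 2.013e-5 × 6.022e23 = 1.21e19.

1.21e19 molecules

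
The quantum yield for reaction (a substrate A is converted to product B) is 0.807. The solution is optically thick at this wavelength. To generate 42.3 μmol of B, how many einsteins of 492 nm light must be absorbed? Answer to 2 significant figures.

Product: 42.3 μmol = 4.23×10⁻⁵ mol.
Photons that must be absorbed: 4.23×10⁻⁵ / 0.807 = 5.242×10⁻⁵ mol.

5.2×10⁻⁵ einstein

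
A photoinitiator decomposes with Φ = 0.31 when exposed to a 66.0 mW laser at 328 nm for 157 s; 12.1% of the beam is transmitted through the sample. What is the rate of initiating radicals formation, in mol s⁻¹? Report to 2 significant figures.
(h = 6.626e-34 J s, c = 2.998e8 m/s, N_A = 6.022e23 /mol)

4.9e-8 mol s⁻¹

Photon energy at 328 nm: hc/λ = (6.626e-34)(2.998e8)/(328e-9) = 6.056e-19 J.
Energy delivered: (66.0 mW)(157 s) = 10.36 J.
Photons incident: 10.36 / 6.056e-19 = 1.711e19, i.e. 1.711e19/6.022e23 = 2.841e-5 mol.
Fraction absorbed: 1 − 12.1/100 = 0.8790.
Photons absorbed: 0.8790 × 2.841e-5 = 2.497e-5 mol.
Product formed: 0.31 × 2.497e-5 = 7.741e-6 mol.
Rate: 7.741e-6 / 157 s = 4.9e-8 mol s⁻¹.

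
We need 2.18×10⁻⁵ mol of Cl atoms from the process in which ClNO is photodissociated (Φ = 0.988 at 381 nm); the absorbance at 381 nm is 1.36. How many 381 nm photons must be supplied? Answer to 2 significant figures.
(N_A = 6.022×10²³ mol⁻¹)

Photons that must be absorbed: 2.18×10⁻⁵ / 0.988 = 2.206×10⁻⁵ mol.
Fraction absorbed: 1 − 10^(−1.36) = 0.9563.
Incident photons needed: 2.206×10⁻⁵ / 0.9563 = 2.307×10⁻⁵ mol.
Photon count: 2.307×10⁻⁵ × 6.022×10²³ = 1.4×10¹⁹.

1.4×10¹⁹ photons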